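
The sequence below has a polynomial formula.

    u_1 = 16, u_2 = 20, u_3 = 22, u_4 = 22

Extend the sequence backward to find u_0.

4, 2, 0
-2, -2
The second differences are constant at -2.
Work back: 4 + 2 = 6;  16 − 6 = 10

10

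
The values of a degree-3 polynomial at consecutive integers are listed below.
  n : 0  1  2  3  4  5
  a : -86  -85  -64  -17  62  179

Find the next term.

1  21  47  79  117
20  26  32  38
6  6  6
The third differences are constant (6).
38 + 6 = 44;  117 + 44 = 161;  179 + 161 = 340

340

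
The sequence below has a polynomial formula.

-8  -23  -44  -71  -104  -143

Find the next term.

-188

First differences: -15, -21, -27, -33, -39
Second differences: -6, -6, -6, -6
Constant second difference = -6, so extend:
-39 − 6 = -45;  -143 − 45 = -188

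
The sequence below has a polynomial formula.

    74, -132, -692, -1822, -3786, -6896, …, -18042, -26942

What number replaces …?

Using the first 6 terms:
First differences: -206, -560, -1130, -1964, -3110
Second differences: -354, -570, -834, -1146
Third differences: -216, -264, -312
Fourth differences: -48, -48
Constant fourth difference = -48.
Extend forward: -312 − 48 = -360;  -1146 − 360 = -1506;  -3110 − 1506 = -4616;  -6896 − 4616 = -11512

-11512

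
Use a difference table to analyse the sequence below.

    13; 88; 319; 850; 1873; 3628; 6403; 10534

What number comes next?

16405

75 , 231 , 531 , 1023 , 1755 , 2775 , 4131
156 , 300 , 492 , 732 , 1020 , 1356
144 , 192 , 240 , 288 , 336
48 , 48 , 48 , 48
The fourth differences are constant (48).
336 + 48 = 384;  1356 + 384 = 1740;  4131 + 1740 = 5871;  10534 + 5871 = 16405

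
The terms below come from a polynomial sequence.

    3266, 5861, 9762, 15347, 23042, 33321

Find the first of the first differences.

2595

First differences: 2595, 3901, 5585, 7695, 10279
Second differences: 1306, 1684, 2110, 2584
Third differences: 378, 426, 474
Fourth differences: 48, 48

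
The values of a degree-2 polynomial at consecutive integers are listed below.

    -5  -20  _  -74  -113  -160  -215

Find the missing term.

-43

Using the last 4 terms:
First differences: -39  -47  -55
Second differences: -8  -8
Constant second difference = -8.
Extend backward: -39 + 8 = -31;  -74 + 31 = -43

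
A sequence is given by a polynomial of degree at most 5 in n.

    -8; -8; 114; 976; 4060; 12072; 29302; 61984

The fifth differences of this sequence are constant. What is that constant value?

360

D1: 0, 122, 862, 3084, 8012, 17230, 32682
D2: 122, 740, 2222, 4928, 9218, 15452
D3: 618, 1482, 2706, 4290, 6234
D4: 864, 1224, 1584, 1944
D5: 360, 360, 360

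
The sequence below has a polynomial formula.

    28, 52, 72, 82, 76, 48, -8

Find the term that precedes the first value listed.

6

First differences: 24  20  10  -6  -28  -56
Second differences: -4  -10  -16  -22  -28
Third differences: -6  -6  -6  -6
The third differences are constant at -6.
Work back: -4 + 6 = 2;  24 − 2 = 22;  28 − 22 = 6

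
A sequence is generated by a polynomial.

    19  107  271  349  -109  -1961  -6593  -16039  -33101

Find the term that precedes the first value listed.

88, 164, 78, -458, -1852, -4632, -9446, -17062
76, -86, -536, -1394, -2780, -4814, -7616
-162, -450, -858, -1386, -2034, -2802
-288, -408, -528, -648, -768
-120, -120, -120, -120
The fifth differences are constant at -120.
Work back: -288 + 120 = -168;  -162 + 168 = 6;  76 − 6 = 70;  88 − 70 = 18;  19 − 18 = 1

1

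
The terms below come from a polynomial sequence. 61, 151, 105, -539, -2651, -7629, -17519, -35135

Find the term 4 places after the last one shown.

-272739

90, -46, -644, -2112, -4978, -9890, -17616
-136, -598, -1468, -2866, -4912, -7726
-462, -870, -1398, -2046, -2814
-408, -528, -648, -768
-120, -120, -120
Constant fifth difference = -120, so extend:
-768 − 120 = -888;  -2814 − 888 = -3702;  -7726 − 3702 = -11428;  -17616 − 11428 = -29044;  -35135 − 29044 = -64179
-888 − 120 = -1008;  -3702 − 1008 = -4710;  -11428 − 4710 = -16138;  -29044 − 16138 = -45182;  -64179 − 45182 = -109361
-1008 − 120 = -1128;  -4710 − 1128 = -5838;  -16138 − 5838 = -21976;  -45182 − 21976 = -67158;  -109361 − 67158 = -176519
-1128 − 120 = -1248;  -5838 − 1248 = -7086;  -21976 − 7086 = -29062;  -67158 − 29062 = -96220;  -176519 − 96220 = -272739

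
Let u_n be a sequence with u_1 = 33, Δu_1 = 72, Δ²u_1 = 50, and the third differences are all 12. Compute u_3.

Build the table forward from the leading diagonal:
Third differences: 12  12  12
Second differences: 50  62  74
First differences: 72  122  184
u: 33  105  227

227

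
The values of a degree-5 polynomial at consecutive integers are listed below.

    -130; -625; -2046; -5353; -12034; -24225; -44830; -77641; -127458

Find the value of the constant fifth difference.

-120

D1: -495, -1421, -3307, -6681, -12191, -20605, -32811, -49817
D2: -926, -1886, -3374, -5510, -8414, -12206, -17006
D3: -960, -1488, -2136, -2904, -3792, -4800
D4: -528, -648, -768, -888, -1008
D5: -120, -120, -120, -120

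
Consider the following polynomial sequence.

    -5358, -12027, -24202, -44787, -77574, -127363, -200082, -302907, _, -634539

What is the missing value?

-444382

Using the first 8 terms:
-6669  -12175  -20585  -32787  -49789  -72719  -102825
-5506  -8410  -12202  -17002  -22930  -30106
-2904  -3792  -4800  -5928  -7176
-888  -1008  -1128  -1248
-120  -120  -120
Constant fifth difference = -120.
Extend forward: -1248 − 120 = -1368;  -7176 − 1368 = -8544;  -30106 − 8544 = -38650;  -102825 − 38650 = -141475;  -302907 − 141475 = -444382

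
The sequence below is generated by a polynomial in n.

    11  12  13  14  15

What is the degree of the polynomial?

1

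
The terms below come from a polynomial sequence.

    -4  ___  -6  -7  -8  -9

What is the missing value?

Using the last 4 terms:
D1: -1  -1  -1
Constant first difference = -1.
Extend backward: -6 + 1 = -5

-5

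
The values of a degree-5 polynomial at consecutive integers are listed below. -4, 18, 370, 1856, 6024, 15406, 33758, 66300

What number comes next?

22  352  1486  4168  9382  18352  32542
330  1134  2682  5214  8970  14190
804  1548  2532  3756  5220
744  984  1224  1464
240  240  240
Fifth differences constant at 240.
1464 + 240 = 1704;  5220 + 1704 = 6924;  14190 + 6924 = 21114;  32542 + 21114 = 53656;  66300 + 53656 = 119956

119956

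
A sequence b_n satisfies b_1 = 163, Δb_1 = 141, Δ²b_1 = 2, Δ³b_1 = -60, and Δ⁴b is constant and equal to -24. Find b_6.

Build the table forward from the leading diagonal:
Fourth differences: -24  -24  -24  -24  -24  -24
Third differences: -60  -84  -108  -132  -156  -180
Second differences: 2  -58  -142  -250  -382  -538
First differences: 141  143  85  -57  -307  -689
b: 163  304  447  532  475  168

168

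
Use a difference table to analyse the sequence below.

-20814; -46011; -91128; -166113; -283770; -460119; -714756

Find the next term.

First differences: -25197  -45117  -74985  -117657  -176349  -254637
Second differences: -19920  -29868  -42672  -58692  -78288
Third differences: -9948  -12804  -16020  -19596
Fourth differences: -2856  -3216  -3576
Fifth differences: -360  -360
Constant fifth difference = -360, so extend:
-3576 − 360 = -3936;  -19596 − 3936 = -23532;  -78288 − 23532 = -101820;  -254637 − 101820 = -356457;  -714756 − 356457 = -1071213

-1071213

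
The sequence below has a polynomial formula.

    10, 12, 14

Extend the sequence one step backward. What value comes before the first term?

8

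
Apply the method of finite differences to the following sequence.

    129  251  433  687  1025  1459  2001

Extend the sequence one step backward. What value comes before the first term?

Δ: 122  182  254  338  434  542
Δ²: 60  72  84  96  108
Δ³: 12  12  12  12
The third differences are constant at 12.
Work back: 60 − 12 = 48;  122 − 48 = 74;  129 − 74 = 55

55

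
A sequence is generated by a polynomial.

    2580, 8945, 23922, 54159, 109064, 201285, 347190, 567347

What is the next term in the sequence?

887004

Δ: 6365, 14977, 30237, 54905, 92221, 145905, 220157
Δ²: 8612, 15260, 24668, 37316, 53684, 74252
Δ³: 6648, 9408, 12648, 16368, 20568
Δ⁴: 2760, 3240, 3720, 4200
Δ⁵: 480, 480, 480
Fifth differences constant at 480.
4200 + 480 = 4680;  20568 + 4680 = 25248;  74252 + 25248 = 99500;  220157 + 99500 = 319657;  567347 + 319657 = 887004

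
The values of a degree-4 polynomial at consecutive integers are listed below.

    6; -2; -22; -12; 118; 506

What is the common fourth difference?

48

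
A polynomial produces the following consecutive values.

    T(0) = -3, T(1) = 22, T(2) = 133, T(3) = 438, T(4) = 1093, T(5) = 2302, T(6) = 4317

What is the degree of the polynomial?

4

Δ: 25, 111, 305, 655, 1209, 2015
Δ²: 86, 194, 350, 554, 806
Δ³: 108, 156, 204, 252
Δ⁴: 48, 48, 48
The fourth differences are constant, so the polynomial has degree 4.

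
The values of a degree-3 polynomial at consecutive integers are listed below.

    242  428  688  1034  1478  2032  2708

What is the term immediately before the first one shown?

186  260  346  444  554  676
74  86  98  110  122
12  12  12  12
The third differences are constant at 12.
Work back: 74 − 12 = 62;  186 − 62 = 124;  242 − 124 = 118

118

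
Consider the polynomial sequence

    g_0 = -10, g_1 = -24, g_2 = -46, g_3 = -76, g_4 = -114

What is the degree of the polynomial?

Δ: -14, -22, -30, -38
Δ²: -8, -8, -8
The second differences are constant, so the polynomial has degree 2.

2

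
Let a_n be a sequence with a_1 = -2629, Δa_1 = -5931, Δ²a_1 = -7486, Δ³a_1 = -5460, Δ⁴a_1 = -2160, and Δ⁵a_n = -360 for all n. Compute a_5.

-95269

Build the table forward from the leading diagonal:
Fifth differences: -360  -360  -360  -360  -360
Fourth differences: -2160  -2520  -2880  -3240  -3600
Third differences: -5460  -7620  -10140  -13020  -16260
Second differences: -7486  -12946  -20566  -30706  -43726
First differences: -5931  -13417  -26363  -46929  -77635
a: -2629  -8560  -21977  -48340  -95269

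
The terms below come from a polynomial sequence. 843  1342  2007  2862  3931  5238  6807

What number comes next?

8662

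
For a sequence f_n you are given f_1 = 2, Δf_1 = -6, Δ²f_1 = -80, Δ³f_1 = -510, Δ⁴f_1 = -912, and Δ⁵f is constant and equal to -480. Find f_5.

Build the table forward from the leading diagonal:
Fifth differences: -480, -480, -480, -480, -480
Fourth differences: -912, -1392, -1872, -2352, -2832
Third differences: -510, -1422, -2814, -4686, -7038
Second differences: -80, -590, -2012, -4826, -9512
First differences: -6, -86, -676, -2688, -7514
f: 2, -4, -90, -766, -3454

-3454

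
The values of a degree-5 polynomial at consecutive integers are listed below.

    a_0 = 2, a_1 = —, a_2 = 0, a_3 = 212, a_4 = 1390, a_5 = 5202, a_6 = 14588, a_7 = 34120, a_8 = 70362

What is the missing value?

Using the last 7 terms:
Δ: 212, 1178, 3812, 9386, 19532, 36242
Δ²: 966, 2634, 5574, 10146, 16710
Δ³: 1668, 2940, 4572, 6564
Δ⁴: 1272, 1632, 1992
Δ⁵: 360, 360
Constant fifth difference = 360.
Extend backward: 1272 − 360 = 912;  1668 − 912 = 756;  966 − 756 = 210;  212 − 210 = 2;  0 − 2 = -2

-2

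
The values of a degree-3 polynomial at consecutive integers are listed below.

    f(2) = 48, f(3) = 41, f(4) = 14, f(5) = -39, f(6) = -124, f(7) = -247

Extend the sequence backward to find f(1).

41

-7, -27, -53, -85, -123
-20, -26, -32, -38
-6, -6, -6
The third differences are constant at -6.
Work back: -20 + 6 = -14;  -7 + 14 = 7;  48 − 7 = 41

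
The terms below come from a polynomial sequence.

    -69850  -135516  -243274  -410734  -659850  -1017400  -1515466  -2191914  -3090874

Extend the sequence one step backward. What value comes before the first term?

-32530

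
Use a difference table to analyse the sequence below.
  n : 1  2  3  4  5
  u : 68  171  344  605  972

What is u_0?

17

D1: 103, 173, 261, 367
D2: 70, 88, 106
D3: 18, 18
The third differences are constant at 18.
Work back: 70 − 18 = 52;  103 − 52 = 51;  68 − 51 = 17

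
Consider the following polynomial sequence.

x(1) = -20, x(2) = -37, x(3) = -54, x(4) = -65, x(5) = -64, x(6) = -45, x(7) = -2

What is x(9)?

-17 , -17 , -11 , 1 , 19 , 43
0 , 6 , 12 , 18 , 24
6 , 6 , 6 , 6
The third differences are constant (6).
24 + 6 = 30;  43 + 30 = 73;  -2 + 73 = 71
30 + 6 = 36;  73 + 36 = 109;  71 + 109 = 180

180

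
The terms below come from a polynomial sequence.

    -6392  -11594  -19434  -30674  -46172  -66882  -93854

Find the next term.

-5202  -7840  -11240  -15498  -20710  -26972
-2638  -3400  -4258  -5212  -6262
-762  -858  -954  -1050
-96  -96  -96
Fourth differences constant at -96.
-1050 − 96 = -1146;  -6262 − 1146 = -7408;  -26972 − 7408 = -34380;  -93854 − 34380 = -128234

-128234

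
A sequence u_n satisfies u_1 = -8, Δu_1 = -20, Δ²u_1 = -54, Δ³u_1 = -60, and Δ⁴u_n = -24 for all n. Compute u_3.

-102

Build the table forward from the leading diagonal:
D4: -24, -24, -24
D3: -60, -84, -108
D2: -54, -114, -198
D1: -20, -74, -188
u: -8, -28, -102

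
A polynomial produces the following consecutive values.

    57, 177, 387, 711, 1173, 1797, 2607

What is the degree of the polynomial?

First differences: 120, 210, 324, 462, 624, 810
Second differences: 90, 114, 138, 162, 186
Third differences: 24, 24, 24, 24
The third differences are constant, so the polynomial has degree 3.

3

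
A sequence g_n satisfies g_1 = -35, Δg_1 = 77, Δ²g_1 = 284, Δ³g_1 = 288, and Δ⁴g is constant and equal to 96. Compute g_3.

403

Build the table forward from the leading diagonal:
Fourth differences: 96  96  96
Third differences: 288  384  480
Second differences: 284  572  956
First differences: 77  361  933
g: -35  42  403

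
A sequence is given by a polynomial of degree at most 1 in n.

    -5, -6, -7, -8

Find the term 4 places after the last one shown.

-12

First differences: -1, -1, -1
The first differences are constant (-1).
-8 − 1 = -9
-9 − 1 = -10
-10 − 1 = -11
-11 − 1 = -12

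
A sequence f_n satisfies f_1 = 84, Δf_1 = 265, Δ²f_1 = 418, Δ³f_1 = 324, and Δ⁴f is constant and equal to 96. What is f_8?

Build the table forward from the leading diagonal:
Fourth differences: 96, 96, 96, 96, 96, 96, 96, 96
Third differences: 324, 420, 516, 612, 708, 804, 900, 996
Second differences: 418, 742, 1162, 1678, 2290, 2998, 3802, 4702
First differences: 265, 683, 1425, 2587, 4265, 6555, 9553, 13355
f: 84, 349, 1032, 2457, 5044, 9309, 15864, 25417

25417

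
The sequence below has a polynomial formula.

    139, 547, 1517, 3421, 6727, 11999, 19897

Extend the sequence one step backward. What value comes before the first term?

17

408  970  1904  3306  5272  7898
562  934  1402  1966  2626
372  468  564  660
96  96  96
The fourth differences are constant at 96.
Work back: 372 − 96 = 276;  562 − 276 = 286;  408 − 286 = 122;  139 − 122 = 17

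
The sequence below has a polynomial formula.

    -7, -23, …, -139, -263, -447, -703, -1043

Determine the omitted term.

-63

Using the last 5 terms:
-124  -184  -256  -340
-60  -72  -84
-12  -12
Constant third difference = -12.
Extend backward: -60 + 12 = -48;  -124 + 48 = -76;  -139 + 76 = -63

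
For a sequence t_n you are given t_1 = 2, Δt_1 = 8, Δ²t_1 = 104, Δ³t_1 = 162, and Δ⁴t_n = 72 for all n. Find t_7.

5930

Build the table forward from the leading diagonal:
Δ⁴: 72, 72, 72, 72, 72, 72, 72
Δ³: 162, 234, 306, 378, 450, 522, 594
Δ²: 104, 266, 500, 806, 1184, 1634, 2156
Δ: 8, 112, 378, 878, 1684, 2868, 4502
t: 2, 10, 122, 500, 1378, 3062, 5930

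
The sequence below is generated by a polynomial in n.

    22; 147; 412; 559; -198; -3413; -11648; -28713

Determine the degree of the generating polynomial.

5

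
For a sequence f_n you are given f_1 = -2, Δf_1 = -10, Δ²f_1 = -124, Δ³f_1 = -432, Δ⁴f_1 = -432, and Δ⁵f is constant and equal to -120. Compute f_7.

-17762

Build the table forward from the leading diagonal:
D5: -120, -120, -120, -120, -120, -120, -120
D4: -432, -552, -672, -792, -912, -1032, -1152
D3: -432, -864, -1416, -2088, -2880, -3792, -4824
D2: -124, -556, -1420, -2836, -4924, -7804, -11596
D1: -10, -134, -690, -2110, -4946, -9870, -17674
f: -2, -12, -146, -836, -2946, -7892, -17762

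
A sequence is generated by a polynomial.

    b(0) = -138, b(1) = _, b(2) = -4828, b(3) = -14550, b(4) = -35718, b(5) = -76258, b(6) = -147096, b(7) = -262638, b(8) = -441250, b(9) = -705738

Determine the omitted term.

-1146

Using the last 8 terms:
D1: -9722  -21168  -40540  -70838  -115542  -178612  -264488
D2: -11446  -19372  -30298  -44704  -63070  -85876
D3: -7926  -10926  -14406  -18366  -22806
D4: -3000  -3480  -3960  -4440
D5: -480  -480  -480
Constant fifth difference = -480.
Extend backward: -3000 + 480 = -2520;  -7926 + 2520 = -5406;  -11446 + 5406 = -6040;  -9722 + 6040 = -3682;  -4828 + 3682 = -1146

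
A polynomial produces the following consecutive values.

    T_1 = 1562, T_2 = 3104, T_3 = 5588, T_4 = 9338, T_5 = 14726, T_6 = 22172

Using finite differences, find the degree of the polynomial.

First differences: 1542, 2484, 3750, 5388, 7446
Second differences: 942, 1266, 1638, 2058
Third differences: 324, 372, 420
Fourth differences: 48, 48
The fourth differences are constant, so the polynomial has degree 4.

4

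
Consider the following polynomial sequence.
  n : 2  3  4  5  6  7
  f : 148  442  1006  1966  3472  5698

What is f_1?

22

Δ: 294, 564, 960, 1506, 2226
Δ²: 270, 396, 546, 720
Δ³: 126, 150, 174
Δ⁴: 24, 24
The fourth differences are constant at 24.
Work back: 126 − 24 = 102;  270 − 102 = 168;  294 − 168 = 126;  148 − 126 = 22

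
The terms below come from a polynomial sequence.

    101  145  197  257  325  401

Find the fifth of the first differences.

76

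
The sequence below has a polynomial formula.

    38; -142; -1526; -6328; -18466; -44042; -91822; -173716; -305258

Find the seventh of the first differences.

-81894

Δ: -180, -1384, -4802, -12138, -25576, -47780, -81894, -131542
Δ²: -1204, -3418, -7336, -13438, -22204, -34114, -49648
Δ³: -2214, -3918, -6102, -8766, -11910, -15534
Δ⁴: -1704, -2184, -2664, -3144, -3624
Δ⁵: -480, -480, -480, -480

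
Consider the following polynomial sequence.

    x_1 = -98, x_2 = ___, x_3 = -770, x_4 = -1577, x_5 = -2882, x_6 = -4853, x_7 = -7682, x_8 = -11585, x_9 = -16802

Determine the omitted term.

-317

Using the last 7 terms:
Δ: -807  -1305  -1971  -2829  -3903  -5217
Δ²: -498  -666  -858  -1074  -1314
Δ³: -168  -192  -216  -240
Δ⁴: -24  -24  -24
Constant fourth difference = -24.
Extend backward: -168 + 24 = -144;  -498 + 144 = -354;  -807 + 354 = -453;  -770 + 453 = -317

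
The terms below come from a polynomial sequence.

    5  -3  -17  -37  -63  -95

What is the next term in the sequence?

-133

D1: -8, -14, -20, -26, -32
D2: -6, -6, -6, -6
The second differences are constant (-6).
-32 − 6 = -38;  -95 − 38 = -133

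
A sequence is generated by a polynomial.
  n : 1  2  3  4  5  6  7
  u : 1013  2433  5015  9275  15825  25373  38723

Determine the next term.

56775

First differences: 1420, 2582, 4260, 6550, 9548, 13350
Second differences: 1162, 1678, 2290, 2998, 3802
Third differences: 516, 612, 708, 804
Fourth differences: 96, 96, 96
Fourth differences constant at 96.
804 + 96 = 900;  3802 + 900 = 4702;  13350 + 4702 = 18052;  38723 + 18052 = 56775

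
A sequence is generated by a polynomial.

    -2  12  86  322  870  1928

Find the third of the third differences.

Δ: 14, 74, 236, 548, 1058
Δ²: 60, 162, 312, 510
Δ³: 102, 150, 198
Δ⁴: 48, 48

198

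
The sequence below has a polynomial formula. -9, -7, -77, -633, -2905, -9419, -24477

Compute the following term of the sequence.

Δ: 2 , -70 , -556 , -2272 , -6514 , -15058
Δ²: -72 , -486 , -1716 , -4242 , -8544
Δ³: -414 , -1230 , -2526 , -4302
Δ⁴: -816 , -1296 , -1776
Δ⁵: -480 , -480
Constant fifth difference = -480, so extend:
-1776 − 480 = -2256;  -4302 − 2256 = -6558;  -8544 − 6558 = -15102;  -15058 − 15102 = -30160;  -24477 − 30160 = -54637

-54637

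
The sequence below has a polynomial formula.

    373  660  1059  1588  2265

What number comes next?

3108

Δ: 287  399  529  677
Δ²: 112  130  148
Δ³: 18  18
Constant third difference = 18, so extend:
148 + 18 = 166;  677 + 166 = 843;  2265 + 843 = 3108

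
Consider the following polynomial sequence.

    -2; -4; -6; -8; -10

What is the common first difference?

-2

D1: -2, -2, -2, -2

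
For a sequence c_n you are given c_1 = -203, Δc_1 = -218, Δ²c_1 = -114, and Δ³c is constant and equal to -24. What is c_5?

-1855

Build the table forward from the leading diagonal:
Δ³: -24, -24, -24, -24, -24
Δ²: -114, -138, -162, -186, -210
Δ: -218, -332, -470, -632, -818
c: -203, -421, -753, -1223, -1855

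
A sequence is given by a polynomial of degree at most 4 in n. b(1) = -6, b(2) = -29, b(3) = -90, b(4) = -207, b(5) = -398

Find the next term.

Δ: -23 , -61 , -117 , -191
Δ²: -38 , -56 , -74
Δ³: -18 , -18
The third differences are constant (-18).
-74 − 18 = -92;  -191 − 92 = -283;  -398 − 283 = -681

-681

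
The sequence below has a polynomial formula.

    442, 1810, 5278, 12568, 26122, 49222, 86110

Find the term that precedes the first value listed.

1368, 3468, 7290, 13554, 23100, 36888
2100, 3822, 6264, 9546, 13788
1722, 2442, 3282, 4242
720, 840, 960
120, 120
The fifth differences are constant at 120.
Work back: 720 − 120 = 600;  1722 − 600 = 1122;  2100 − 1122 = 978;  1368 − 978 = 390;  442 − 390 = 52

52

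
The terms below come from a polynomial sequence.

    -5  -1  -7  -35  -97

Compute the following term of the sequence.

-205

4, -6, -28, -62
-10, -22, -34
-12, -12
Constant third difference = -12, so extend:
-34 − 12 = -46;  -62 − 46 = -108;  -97 − 108 = -205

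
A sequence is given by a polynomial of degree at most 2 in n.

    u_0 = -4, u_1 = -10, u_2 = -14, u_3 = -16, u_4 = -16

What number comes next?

-6, -4, -2, 0
2, 2, 2
Constant second difference = 2, so extend:
0 + 2 = 2;  -16 + 2 = -14

-14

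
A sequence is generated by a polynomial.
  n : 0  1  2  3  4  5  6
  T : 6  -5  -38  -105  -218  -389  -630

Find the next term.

-953

D1: -11, -33, -67, -113, -171, -241
D2: -22, -34, -46, -58, -70
D3: -12, -12, -12, -12
The third differences are constant (-12).
-70 − 12 = -82;  -241 − 82 = -323;  -630 − 323 = -953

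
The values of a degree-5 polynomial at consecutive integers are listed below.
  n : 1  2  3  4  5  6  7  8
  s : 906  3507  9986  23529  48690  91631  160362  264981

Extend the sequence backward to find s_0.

First differences: 2601, 6479, 13543, 25161, 42941, 68731, 104619
Second differences: 3878, 7064, 11618, 17780, 25790, 35888
Third differences: 3186, 4554, 6162, 8010, 10098
Fourth differences: 1368, 1608, 1848, 2088
Fifth differences: 240, 240, 240
The fifth differences are constant at 240.
Work back: 1368 − 240 = 1128;  3186 − 1128 = 2058;  3878 − 2058 = 1820;  2601 − 1820 = 781;  906 − 781 = 125

125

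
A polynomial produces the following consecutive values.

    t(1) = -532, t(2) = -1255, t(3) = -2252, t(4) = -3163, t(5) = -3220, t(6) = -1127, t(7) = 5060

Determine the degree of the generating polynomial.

5

First differences: -723, -997, -911, -57, 2093, 6187
Second differences: -274, 86, 854, 2150, 4094
Third differences: 360, 768, 1296, 1944
Fourth differences: 408, 528, 648
Fifth differences: 120, 120
The fifth differences are constant, so the polynomial has degree 5.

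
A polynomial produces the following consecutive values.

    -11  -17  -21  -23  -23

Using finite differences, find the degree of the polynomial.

2

D1: -6, -4, -2, 0
D2: 2, 2, 2
The second differences are constant, so the polynomial has degree 2.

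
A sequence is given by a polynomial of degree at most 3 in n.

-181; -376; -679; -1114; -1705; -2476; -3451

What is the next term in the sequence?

-4654

D1: -195, -303, -435, -591, -771, -975
D2: -108, -132, -156, -180, -204
D3: -24, -24, -24, -24
Third differences constant at -24.
-204 − 24 = -228;  -975 − 228 = -1203;  -3451 − 1203 = -4654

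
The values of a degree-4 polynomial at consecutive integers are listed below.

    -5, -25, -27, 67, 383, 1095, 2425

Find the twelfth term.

D1: -20, -2, 94, 316, 712, 1330
D2: 18, 96, 222, 396, 618
D3: 78, 126, 174, 222
D4: 48, 48, 48
Constant fourth difference = 48, so extend:
222 + 48 = 270;  618 + 270 = 888;  1330 + 888 = 2218;  2425 + 2218 = 4643
270 + 48 = 318;  888 + 318 = 1206;  2218 + 1206 = 3424;  4643 + 3424 = 8067
318 + 48 = 366;  1206 + 366 = 1572;  3424 + 1572 = 4996;  8067 + 4996 = 13063
366 + 48 = 414;  1572 + 414 = 1986;  4996 + 1986 = 6982;  13063 + 6982 = 20045
414 + 48 = 462;  1986 + 462 = 2448;  6982 + 2448 = 9430;  20045 + 9430 = 29475

29475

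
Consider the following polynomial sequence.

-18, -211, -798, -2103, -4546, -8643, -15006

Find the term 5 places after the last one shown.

D1: -193, -587, -1305, -2443, -4097, -6363
D2: -394, -718, -1138, -1654, -2266
D3: -324, -420, -516, -612
D4: -96, -96, -96
The fourth differences are constant (-96).
-612 − 96 = -708;  -2266 − 708 = -2974;  -6363 − 2974 = -9337;  -15006 − 9337 = -24343
-708 − 96 = -804;  -2974 − 804 = -3778;  -9337 − 3778 = -13115;  -24343 − 13115 = -37458
-804 − 96 = -900;  -3778 − 900 = -4678;  -13115 − 4678 = -17793;  -37458 − 17793 = -55251
-900 − 96 = -996;  -4678 − 996 = -5674;  -17793 − 5674 = -23467;  -55251 − 23467 = -78718
-996 − 96 = -1092;  -5674 − 1092 = -6766;  -23467 − 6766 = -30233;  -78718 − 30233 = -108951

-108951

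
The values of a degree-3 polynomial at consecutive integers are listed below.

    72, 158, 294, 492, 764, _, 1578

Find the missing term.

Using the first 5 terms:
Δ: 86, 136, 198, 272
Δ²: 50, 62, 74
Δ³: 12, 12
Constant third difference = 12.
Extend forward: 74 + 12 = 86;  272 + 86 = 358;  764 + 358 = 1122

1122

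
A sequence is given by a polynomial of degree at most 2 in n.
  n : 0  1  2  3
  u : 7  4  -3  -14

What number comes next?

-29

D1: -3 , -7 , -11
D2: -4 , -4
Second differences constant at -4.
-11 − 4 = -15;  -14 − 15 = -29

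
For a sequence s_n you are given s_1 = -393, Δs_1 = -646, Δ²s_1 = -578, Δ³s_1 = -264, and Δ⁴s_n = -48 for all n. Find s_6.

Build the table forward from the leading diagonal:
Fourth differences: -48  -48  -48  -48  -48  -48
Third differences: -264  -312  -360  -408  -456  -504
Second differences: -578  -842  -1154  -1514  -1922  -2378
First differences: -646  -1224  -2066  -3220  -4734  -6656
s: -393  -1039  -2263  -4329  -7549  -12283

-12283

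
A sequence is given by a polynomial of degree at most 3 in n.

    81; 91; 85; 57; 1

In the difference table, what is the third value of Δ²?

-28

Δ: 10, -6, -28, -56
Δ²: -16, -22, -28
Δ³: -6, -6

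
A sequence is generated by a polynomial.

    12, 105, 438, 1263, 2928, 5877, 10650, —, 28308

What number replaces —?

17883

Using the first 7 terms:
Δ: 93  333  825  1665  2949  4773
Δ²: 240  492  840  1284  1824
Δ³: 252  348  444  540
Δ⁴: 96  96  96
Constant fourth difference = 96.
Extend forward: 540 + 96 = 636;  1824 + 636 = 2460;  4773 + 2460 = 7233;  10650 + 7233 = 17883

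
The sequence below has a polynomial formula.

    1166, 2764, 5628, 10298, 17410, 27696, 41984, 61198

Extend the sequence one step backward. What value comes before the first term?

1598  2864  4670  7112  10286  14288  19214
1266  1806  2442  3174  4002  4926
540  636  732  828  924
96  96  96  96
The fourth differences are constant at 96.
Work back: 540 − 96 = 444;  1266 − 444 = 822;  1598 − 822 = 776;  1166 − 776 = 390

390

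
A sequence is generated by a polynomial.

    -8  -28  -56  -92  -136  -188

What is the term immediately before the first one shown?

4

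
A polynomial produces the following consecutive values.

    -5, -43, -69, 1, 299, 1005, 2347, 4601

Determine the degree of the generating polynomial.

4

-38, -26, 70, 298, 706, 1342, 2254
12, 96, 228, 408, 636, 912
84, 132, 180, 228, 276
48, 48, 48, 48
The fourth differences are constant, so the polynomial has degree 4.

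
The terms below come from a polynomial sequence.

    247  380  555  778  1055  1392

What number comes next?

1795

133 , 175 , 223 , 277 , 337
42 , 48 , 54 , 60
6 , 6 , 6
Constant third difference = 6, so extend:
60 + 6 = 66;  337 + 66 = 403;  1392 + 403 = 1795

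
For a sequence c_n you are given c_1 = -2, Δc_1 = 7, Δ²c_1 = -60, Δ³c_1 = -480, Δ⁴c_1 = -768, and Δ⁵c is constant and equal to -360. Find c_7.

Build the table forward from the leading diagonal:
D5: -360, -360, -360, -360, -360, -360, -360
D4: -768, -1128, -1488, -1848, -2208, -2568, -2928
D3: -480, -1248, -2376, -3864, -5712, -7920, -10488
D2: -60, -540, -1788, -4164, -8028, -13740, -21660
D1: 7, -53, -593, -2381, -6545, -14573, -28313
c: -2, 5, -48, -641, -3022, -9567, -24140

-24140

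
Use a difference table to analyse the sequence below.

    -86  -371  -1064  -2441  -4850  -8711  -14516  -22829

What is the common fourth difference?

D1: -285, -693, -1377, -2409, -3861, -5805, -8313
D2: -408, -684, -1032, -1452, -1944, -2508
D3: -276, -348, -420, -492, -564
D4: -72, -72, -72, -72

-72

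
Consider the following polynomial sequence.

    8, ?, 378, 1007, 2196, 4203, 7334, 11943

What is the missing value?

Using the last 6 terms:
Δ: 629  1189  2007  3131  4609
Δ²: 560  818  1124  1478
Δ³: 258  306  354
Δ⁴: 48  48
Constant fourth difference = 48.
Extend backward: 258 − 48 = 210;  560 − 210 = 350;  629 − 350 = 279;  378 − 279 = 99

99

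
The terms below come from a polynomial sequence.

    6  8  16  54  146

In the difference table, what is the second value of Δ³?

D1: 2, 8, 38, 92
D2: 6, 30, 54
D3: 24, 24

24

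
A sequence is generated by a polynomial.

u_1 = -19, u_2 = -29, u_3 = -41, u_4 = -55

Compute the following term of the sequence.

-71

D1: -10, -12, -14
D2: -2, -2
The second differences are constant (-2).
-14 − 2 = -16;  -55 − 16 = -71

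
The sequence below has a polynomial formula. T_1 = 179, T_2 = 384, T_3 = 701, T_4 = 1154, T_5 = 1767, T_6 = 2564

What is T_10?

8072

205 , 317 , 453 , 613 , 797
112 , 136 , 160 , 184
24 , 24 , 24
The third differences are constant (24).
184 + 24 = 208;  797 + 208 = 1005;  2564 + 1005 = 3569
208 + 24 = 232;  1005 + 232 = 1237;  3569 + 1237 = 4806
232 + 24 = 256;  1237 + 256 = 1493;  4806 + 1493 = 6299
256 + 24 = 280;  1493 + 280 = 1773;  6299 + 1773 = 8072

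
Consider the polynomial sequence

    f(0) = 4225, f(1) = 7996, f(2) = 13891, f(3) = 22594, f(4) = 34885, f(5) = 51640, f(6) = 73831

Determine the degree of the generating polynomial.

3771, 5895, 8703, 12291, 16755, 22191
2124, 2808, 3588, 4464, 5436
684, 780, 876, 972
96, 96, 96
The fourth differences are constant, so the polynomial has degree 4.

4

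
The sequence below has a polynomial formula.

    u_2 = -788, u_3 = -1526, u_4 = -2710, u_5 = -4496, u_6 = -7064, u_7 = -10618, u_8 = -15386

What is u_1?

-364

First differences: -738  -1184  -1786  -2568  -3554  -4768
Second differences: -446  -602  -782  -986  -1214
Third differences: -156  -180  -204  -228
Fourth differences: -24  -24  -24
The fourth differences are constant at -24.
Work back: -156 + 24 = -132;  -446 + 132 = -314;  -738 + 314 = -424;  -788 + 424 = -364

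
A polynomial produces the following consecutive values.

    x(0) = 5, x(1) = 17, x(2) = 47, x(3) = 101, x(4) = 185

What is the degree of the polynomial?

3

First differences: 12, 30, 54, 84
Second differences: 18, 24, 30
Third differences: 6, 6
The third differences are constant, so the polynomial has degree 3.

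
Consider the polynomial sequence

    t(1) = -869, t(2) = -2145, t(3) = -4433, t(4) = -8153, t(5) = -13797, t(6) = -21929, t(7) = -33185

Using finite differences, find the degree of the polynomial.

-1276, -2288, -3720, -5644, -8132, -11256
-1012, -1432, -1924, -2488, -3124
-420, -492, -564, -636
-72, -72, -72
The fourth differences are constant, so the polynomial has degree 4.

4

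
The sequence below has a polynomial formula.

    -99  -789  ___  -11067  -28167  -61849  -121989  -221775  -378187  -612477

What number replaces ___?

Using the last 7 terms:
D1: -17100  -33682  -60140  -99786  -156412  -234290
D2: -16582  -26458  -39646  -56626  -77878
D3: -9876  -13188  -16980  -21252
D4: -3312  -3792  -4272
D5: -480  -480
Constant fifth difference = -480.
Extend backward: -3312 + 480 = -2832;  -9876 + 2832 = -7044;  -16582 + 7044 = -9538;  -17100 + 9538 = -7562;  -11067 + 7562 = -3505

-3505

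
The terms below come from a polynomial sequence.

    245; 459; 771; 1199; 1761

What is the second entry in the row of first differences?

First differences: 214, 312, 428, 562
Second differences: 98, 116, 134
Third differences: 18, 18

312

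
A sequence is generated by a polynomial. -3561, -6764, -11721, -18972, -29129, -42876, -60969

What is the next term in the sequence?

-84236

First differences: -3203, -4957, -7251, -10157, -13747, -18093
Second differences: -1754, -2294, -2906, -3590, -4346
Third differences: -540, -612, -684, -756
Fourth differences: -72, -72, -72
Constant fourth difference = -72, so extend:
-756 − 72 = -828;  -4346 − 828 = -5174;  -18093 − 5174 = -23267;  -60969 − 23267 = -84236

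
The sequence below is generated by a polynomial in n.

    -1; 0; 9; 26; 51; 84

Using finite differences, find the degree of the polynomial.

1, 9, 17, 25, 33
8, 8, 8, 8
The second differences are constant, so the polynomial has degree 2.

2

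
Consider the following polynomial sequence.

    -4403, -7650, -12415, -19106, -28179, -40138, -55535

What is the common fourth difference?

D1: -3247, -4765, -6691, -9073, -11959, -15397
D2: -1518, -1926, -2382, -2886, -3438
D3: -408, -456, -504, -552
D4: -48, -48, -48

-48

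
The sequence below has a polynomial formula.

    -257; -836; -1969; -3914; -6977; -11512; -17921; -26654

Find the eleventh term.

D1: -579, -1133, -1945, -3063, -4535, -6409, -8733
D2: -554, -812, -1118, -1472, -1874, -2324
D3: -258, -306, -354, -402, -450
D4: -48, -48, -48, -48
Fourth differences constant at -48.
-450 − 48 = -498;  -2324 − 498 = -2822;  -8733 − 2822 = -11555;  -26654 − 11555 = -38209
-498 − 48 = -546;  -2822 − 546 = -3368;  -11555 − 3368 = -14923;  -38209 − 14923 = -53132
-546 − 48 = -594;  -3368 − 594 = -3962;  -14923 − 3962 = -18885;  -53132 − 18885 = -72017

-72017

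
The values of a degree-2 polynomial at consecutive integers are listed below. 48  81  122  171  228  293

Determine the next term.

First differences: 33, 41, 49, 57, 65
Second differences: 8, 8, 8, 8
Constant second difference = 8, so extend:
65 + 8 = 73;  293 + 73 = 366

366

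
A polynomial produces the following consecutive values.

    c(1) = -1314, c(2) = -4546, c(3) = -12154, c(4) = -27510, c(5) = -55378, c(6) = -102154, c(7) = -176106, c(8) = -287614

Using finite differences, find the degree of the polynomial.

-3232, -7608, -15356, -27868, -46776, -73952, -111508
-4376, -7748, -12512, -18908, -27176, -37556
-3372, -4764, -6396, -8268, -10380
-1392, -1632, -1872, -2112
-240, -240, -240
The fifth differences are constant, so the polynomial has degree 5.

5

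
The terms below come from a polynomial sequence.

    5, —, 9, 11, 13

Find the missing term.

7

Using the last 3 terms:
Δ: 2  2
Constant first difference = 2.
Extend backward: 9 − 2 = 7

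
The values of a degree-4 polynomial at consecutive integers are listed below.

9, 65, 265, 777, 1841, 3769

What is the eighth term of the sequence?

11825

Δ: 56, 200, 512, 1064, 1928
Δ²: 144, 312, 552, 864
Δ³: 168, 240, 312
Δ⁴: 72, 72
Fourth differences constant at 72.
312 + 72 = 384;  864 + 384 = 1248;  1928 + 1248 = 3176;  3769 + 3176 = 6945
384 + 72 = 456;  1248 + 456 = 1704;  3176 + 1704 = 4880;  6945 + 4880 = 11825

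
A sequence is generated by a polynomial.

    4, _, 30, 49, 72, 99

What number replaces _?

Using the last 4 terms:
D1: 19  23  27
D2: 4  4
Constant second difference = 4.
Extend backward: 19 − 4 = 15;  30 − 15 = 15

15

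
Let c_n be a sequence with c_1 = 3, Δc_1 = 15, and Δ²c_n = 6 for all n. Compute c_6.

Build the table forward from the leading diagonal:
Second differences: 6, 6, 6, 6, 6, 6
First differences: 15, 21, 27, 33, 39, 45
c: 3, 18, 39, 66, 99, 138

138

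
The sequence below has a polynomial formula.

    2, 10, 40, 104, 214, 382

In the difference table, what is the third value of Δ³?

D1: 8, 30, 64, 110, 168
D2: 22, 34, 46, 58
D3: 12, 12, 12

12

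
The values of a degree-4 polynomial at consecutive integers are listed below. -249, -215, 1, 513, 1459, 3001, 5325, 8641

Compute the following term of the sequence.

First differences: 34, 216, 512, 946, 1542, 2324, 3316
Second differences: 182, 296, 434, 596, 782, 992
Third differences: 114, 138, 162, 186, 210
Fourth differences: 24, 24, 24, 24
Constant fourth difference = 24, so extend:
210 + 24 = 234;  992 + 234 = 1226;  3316 + 1226 = 4542;  8641 + 4542 = 13183

13183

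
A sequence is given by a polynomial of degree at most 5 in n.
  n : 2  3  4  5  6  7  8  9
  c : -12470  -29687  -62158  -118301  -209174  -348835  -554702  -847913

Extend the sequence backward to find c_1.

-17217  -32471  -56143  -90873  -139661  -205867  -293211
-15254  -23672  -34730  -48788  -66206  -87344
-8418  -11058  -14058  -17418  -21138
-2640  -3000  -3360  -3720
-360  -360  -360
The fifth differences are constant at -360.
Work back: -2640 + 360 = -2280;  -8418 + 2280 = -6138;  -15254 + 6138 = -9116;  -17217 + 9116 = -8101;  -12470 + 8101 = -4369

-4369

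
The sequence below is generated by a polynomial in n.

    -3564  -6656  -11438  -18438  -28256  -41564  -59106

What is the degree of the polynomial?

4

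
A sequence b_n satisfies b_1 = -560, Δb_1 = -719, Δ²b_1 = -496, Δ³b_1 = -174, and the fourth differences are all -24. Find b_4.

-4379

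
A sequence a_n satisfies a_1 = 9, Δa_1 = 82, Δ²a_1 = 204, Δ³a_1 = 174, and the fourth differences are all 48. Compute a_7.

7761

Build the table forward from the leading diagonal:
D4: 48  48  48  48  48  48  48
D3: 174  222  270  318  366  414  462
D2: 204  378  600  870  1188  1554  1968
D1: 82  286  664  1264  2134  3322  4876
a: 9  91  377  1041  2305  4439  7761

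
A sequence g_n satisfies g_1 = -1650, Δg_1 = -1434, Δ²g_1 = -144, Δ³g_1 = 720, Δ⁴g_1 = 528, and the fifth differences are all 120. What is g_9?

66846

Build the table forward from the leading diagonal:
Fifth differences: 120  120  120  120  120  120  120  120  120
Fourth differences: 528  648  768  888  1008  1128  1248  1368  1488
Third differences: 720  1248  1896  2664  3552  4560  5688  6936  8304
Second differences: -144  576  1824  3720  6384  9936  14496  20184  27120
First differences: -1434  -1578  -1002  822  4542  10926  20862  35358  55542
g: -1650  -3084  -4662  -5664  -4842  -300  10626  31488  66846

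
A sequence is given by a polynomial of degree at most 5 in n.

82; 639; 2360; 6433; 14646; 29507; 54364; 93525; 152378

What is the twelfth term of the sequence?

519689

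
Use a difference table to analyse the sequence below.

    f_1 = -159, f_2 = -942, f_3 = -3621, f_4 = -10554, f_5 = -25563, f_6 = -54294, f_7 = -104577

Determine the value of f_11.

-774429

Δ: -783  -2679  -6933  -15009  -28731  -50283
Δ²: -1896  -4254  -8076  -13722  -21552
Δ³: -2358  -3822  -5646  -7830
Δ⁴: -1464  -1824  -2184
Δ⁵: -360  -360
Constant fifth difference = -360, so extend:
-2184 − 360 = -2544;  -7830 − 2544 = -10374;  -21552 − 10374 = -31926;  -50283 − 31926 = -82209;  -104577 − 82209 = -186786
-2544 − 360 = -2904;  -10374 − 2904 = -13278;  -31926 − 13278 = -45204;  -82209 − 45204 = -127413;  -186786 − 127413 = -314199
-2904 − 360 = -3264;  -13278 − 3264 = -16542;  -45204 − 16542 = -61746;  -127413 − 61746 = -189159;  -314199 − 189159 = -503358
-3264 − 360 = -3624;  -16542 − 3624 = -20166;  -61746 − 20166 = -81912;  -189159 − 81912 = -271071;  -503358 − 271071 = -774429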